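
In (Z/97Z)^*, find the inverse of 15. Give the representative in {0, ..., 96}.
Apply the extended Euclidean algorithm to (97, 15), tracking rows (r, s, t) with s·97 + t·15 = r. Each division r_prev = q·r_cur + r_new produces the new row as (previous row) − q·(current row):
  row A: (97, 1, 0)   [1·97 + 0·15 = 97]
  row B: (15, 0, 1)   [0·97 + 1·15 = 15]
  97 = 6·15 + 7   → row C = row A − 6·row B = (7, 1, −6)   [check: 1·97 − 6·15 = 7]
  15 = 2·7 + 1   → row D = row B − 2·row C = (1, −2, 13)   [check: −2·97 + 13·15 = 1]
  7 = 7·1 + 0   → remainder 0, stop. gcd = 1 (last nonzero row D).
The gcd is 1, so 15 is invertible mod 97. The last nonzero row gives −2·97 + 13·15 = 1, so t = 13. So 15^(−1) ≡ 13 (mod 97). Verify: 15 · 13 = 195 ≡ 1 (mod 97). ✓

Final answer: 15^(−1) ≡ 13 (mod 97)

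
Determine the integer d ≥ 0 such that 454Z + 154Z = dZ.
In the PID Z, (a, b) is generated by gcd(a, b). Compute gcd(454, 154) with the extended Euclidean algorithm, tracking rows (r, s, t) with s·454 + t·154 = r:
  row A: (454, 1, 0)   [1·454 + 0·154 = 454]
  row B: (154, 0, 1)   [0·454 + 1·154 = 154]
  454 = 2·154 + 146   → row C = row A − 2·row B = (146, 1, −2)   [check: 1·454 − 2·154 = 146]
  154 = 1·146 + 8   → row D = row B − 1·row C = (8, −1, 3)   [check: −1·454 + 3·154 = 8]
  146 = 18·8 + 2   → row E = row C − 18·row D = (2, 19, −56)   [check: 19·454 − 56·154 = 2]
  8 = 4·2 + 0   → remainder 0, stop. gcd = 2 (last nonzero row E).
So gcd(454, 154) = 2, with Bézout identity 19·454 − 56·154 = 2. Containment (⊇): the Bézout identity exhibits 2 as an element of (454, 154), giving (2) ⊆ (454, 154). Containment (⊆): since 2 | 454 and 2 | 154 (454 = 2·227, 154 = 2·77), every Z-linear combination of 454 and 154 is divisible by 2, so (454, 154) ⊆ (2). Therefore (454, 154) = (2), d = 2.

Final answer: (454, 154) = (2); d = 2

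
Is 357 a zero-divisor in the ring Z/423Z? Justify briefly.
gcd(357, 423) = 3 > 1, so 357 is not a unit in Z/423Z. In Z/nZ every nonzero non-unit is a zero-divisor: explicitly, take b = 423/gcd = 141 ≠ 0 (mod 423); then 357·141 = 50337 = 119·423, i.e. 357·141 ≡ 0 (mod 423). So 357 is a zero-divisor.

Final answer: YES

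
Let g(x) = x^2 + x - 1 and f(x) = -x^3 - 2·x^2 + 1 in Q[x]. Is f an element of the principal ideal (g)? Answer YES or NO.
YES

In Q[x] the ideal (g) consists of all multiples of g, so f ∈ (g) iff g | f, i.e. iff the remainder of f on division by g is 0. Divide f by g (g is monic, so eliminate the leading term of the running remainder at each step):
  leading term -x^3: subtract (-x)·g(x) = -x^3 - x^2 + x, leaving -x^2 - x + 1
  leading term -x^2: subtract (-1)·g(x) = -x^2 - x + 1, leaving 0
The remainder is 0, so f(x) = g(x) · h(x) with h(x) = -x - 1. Hence g | f, i.e. f ∈ (g).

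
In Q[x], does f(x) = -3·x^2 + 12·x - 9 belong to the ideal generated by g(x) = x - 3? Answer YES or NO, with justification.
In Q[x] the ideal (g) consists of all multiples of g, so f ∈ (g) iff g | f, i.e. iff the remainder of f on division by g is 0. Divide f by g (g is monic, so eliminate the leading term of the running remainder at each step):
  leading term -3·x^2: subtract (-3·x)·g(x) = -3·x^2 + 9·x, leaving 3·x - 9
  leading term 3·x: subtract (3)·g(x) = 3·x - 9, leaving 0
The remainder is 0, so f(x) = g(x) · h(x) with h(x) = 3 - 3·x. Hence g | f, i.e. f ∈ (g).

Final answer: YES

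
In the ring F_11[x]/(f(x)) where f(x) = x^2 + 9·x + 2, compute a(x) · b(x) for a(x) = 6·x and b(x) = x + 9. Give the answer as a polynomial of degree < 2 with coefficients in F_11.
Multiply as integer polynomials: a · b = 6·x^2 + 54·x. Reducing coefficients mod 11: a · b ≡ 6·x^2 + 10·x. Now divide by f(x) = x^2 + 9·x + 2 in F_11[x], eliminating the leading term at each step:
  leading term 6·x^2: subtract (6)·f(x) = 6·x^2 + 10·x + 1, leaving 10 (coefficients mod 11)
The degree is now < 2, so this is the remainder. Hence a · b ≡ 10 in F_11[x]/(f).

Final answer: a · b ≡ 10 (mod f(x))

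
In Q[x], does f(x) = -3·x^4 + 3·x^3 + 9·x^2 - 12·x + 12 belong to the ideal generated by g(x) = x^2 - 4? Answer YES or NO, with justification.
In Q[x] the ideal (g) consists of all multiples of g, so f ∈ (g) iff g | f, i.e. iff the remainder of f on division by g is 0. Divide f by g (g is monic, so eliminate the leading term of the running remainder at each step):
  leading term -3·x^4: subtract (-3·x^2)·g(x) = -3·x^4 + 12·x^2, leaving 3·x^3 - 3·x^2 - 12·x + 12
  leading term 3·x^3: subtract (3·x)·g(x) = 3·x^3 - 12·x, leaving 12 - 3·x^2
  leading term -3·x^2: subtract (-3)·g(x) = 12 - 3·x^2, leaving 0
The remainder is 0, so f(x) = g(x) · h(x) with h(x) = -3·x^2 + 3·x - 3. Hence g | f, i.e. f ∈ (g).

Final answer: YES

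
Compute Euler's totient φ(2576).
φ is multiplicative, with φ(p^e) = p^e − p^(e−1). Factorise 2576 = 2^4 · 7 · 23. Then
  φ(2576) = (2^4 − 2^3) · (7 − 1) · (23 − 1) = 8 · 6 · 22 = 1056.

Final answer: φ(2576) = 1056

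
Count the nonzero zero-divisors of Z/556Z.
In Z/556Z each nonzero element is either a unit (gcd with 556 is 1) or a zero-divisor (gcd > 1). The number of units is φ(556): factorise 556 = 2^2 · 139, so φ(556) = (2^2 − 2^1) · (139 − 1) = 2 · 138 = 276. The nonzero elements number 556 − 1 = 555. Hence the nonzero zero-divisors number 555 − 276 = 279.

Final answer: Z/556Z has 279 nonzero zero-divisors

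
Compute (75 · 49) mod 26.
Reduce the factors first: 75 ≡ 23, 49 ≡ 23 (mod 26), so 75 · 49 ≡ 23 · 23 (mod 26). 23 · 23 = 529. Dividing by 26: 529 = 20·26 + 9. So (75 · 49) mod 26 = 9.

Final answer: 9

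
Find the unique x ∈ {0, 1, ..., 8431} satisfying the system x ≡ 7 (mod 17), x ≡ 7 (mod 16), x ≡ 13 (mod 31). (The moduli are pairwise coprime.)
The moduli 17, 16, 31 are pairwise coprime, so by the CRT there is a unique solution mod 17·16·31 = 8432.
Solve by successive substitution. Start with x ≡ 7 (mod 17).
  Combine with x ≡ 7 (mod 16): write x = 7 + 17·t and require 7 + 17·t ≡ 7 (mod 16), i.e. 17·t ≡ 7 − 7 ≡ 0 (mod 16). Since 17^(−1) ≡ 1 (mod 16) (17 ≡ 1 (mod 16)), t ≡ 1·0 ≡ 0 (mod 16). So x ≡ 7 + 17·0 = 7 (mod 272).
  Combine with x ≡ 13 (mod 31): write x = 7 + 272·t and require 7 + 272·t ≡ 13 (mod 31), i.e. 272·t ≡ 13 − 7 ≡ 6 (mod 31). Since 272^(−1) ≡ 22 (mod 31) (272 ≡ 24 (mod 31)), t ≡ 22·6 ≡ 8 (mod 31). So x ≡ 7 + 272·8 = 2183 (mod 8432).
Unique solution in [0, 8432): x = 2183.

Final answer: x ≡ 2183 (mod 8432); the representative in [0, 8432) is 2183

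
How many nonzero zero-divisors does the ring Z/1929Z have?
In Z/1929Z each nonzero element is either a unit (gcd with 1929 is 1) or a zero-divisor (gcd > 1). The number of units is φ(1929): factorise 1929 = 3 · 643, so φ(1929) = (3 − 1) · (643 − 1) = 2 · 642 = 1284. The nonzero elements number 1929 − 1 = 1928. Hence the nonzero zero-divisors number 1928 − 1284 = 644.

Final answer: Z/1929Z has 644 nonzero zero-divisors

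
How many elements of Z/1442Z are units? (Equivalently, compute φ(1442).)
Z/1442Z has φ(1442) = 612 units

An element a ∈ Z/1442Z is a unit iff gcd(a, 1442) = 1, so the number of units is φ(1442). φ is multiplicative, with φ(p^e) = p^e − p^(e−1). Factorise 1442 = 2 · 7 · 103. Then
  φ(1442) = (2 − 1) · (7 − 1) · (103 − 1) = 1 · 6 · 102 = 612.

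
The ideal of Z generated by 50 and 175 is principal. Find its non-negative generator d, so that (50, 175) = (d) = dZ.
(50, 175) = (25); d = 25

In the PID Z, (a, b) is generated by gcd(a, b). Compute gcd(175, 50) with the extended Euclidean algorithm, tracking rows (r, s, t) with s·175 + t·50 = r:
  row A: (175, 1, 0)   [1·175 + 0·50 = 175]
  row B: (50, 0, 1)   [0·175 + 1·50 = 50]
  175 = 3·50 + 25   → row C = row A − 3·row B = (25, 1, −3)   [check: 1·175 − 3·50 = 25]
  50 = 2·25 + 0   → remainder 0, stop. gcd = 25 (last nonzero row C).
So gcd(50, 175) = 25, with Bézout identity 1·175 − 3·50 = 25. Containment (⊇): the Bézout identity exhibits 25 as an element of (50, 175), giving (25) ⊆ (50, 175). Containment (⊆): since 25 | 50 and 25 | 175 (50 = 25·2, 175 = 25·7), every Z-linear combination of 50 and 175 is divisible by 25, so (50, 175) ⊆ (25). Therefore (50, 175) = (25), d = 25.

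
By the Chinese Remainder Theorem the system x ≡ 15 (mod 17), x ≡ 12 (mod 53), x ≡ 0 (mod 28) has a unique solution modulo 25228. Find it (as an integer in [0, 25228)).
The moduli 17, 53, 28 are pairwise coprime, so by the CRT there is a unique solution mod 17·53·28 = 25228.
Solve by successive substitution. Start with x ≡ 15 (mod 17).
  Combine with x ≡ 12 (mod 53): write x = 15 + 17·t and require 15 + 17·t ≡ 12 (mod 53), i.e. 17·t ≡ 12 − 15 ≡ 50 (mod 53). Since 17^(−1) ≡ 25 (mod 53), t ≡ 25·50 ≡ 31 (mod 53). So x ≡ 15 + 17·31 = 542 (mod 901).
  Combine with x ≡ 0 (mod 28): write x = 542 + 901·t and require 542 + 901·t ≡ 0 (mod 28), i.e. 901·t ≡ 0 − 542 ≡ 18 (mod 28). Since 901^(−1) ≡ 17 (mod 28) (901 ≡ 5 (mod 28)), t ≡ 17·18 ≡ 26 (mod 28). So x ≡ 542 + 901·26 = 23968 (mod 25228).
Unique solution in [0, 25228): x = 23968.

Final answer: x ≡ 23968 (mod 25228); the representative in [0, 25228) is 23968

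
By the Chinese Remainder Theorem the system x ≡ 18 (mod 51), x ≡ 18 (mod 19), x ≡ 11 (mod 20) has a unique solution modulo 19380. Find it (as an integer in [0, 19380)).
The moduli 51, 19, 20 are pairwise coprime, so by the CRT there is a unique solution mod 51·19·20 = 19380.
Solve by successive substitution. Start with x ≡ 18 (mod 51).
  Combine with x ≡ 18 (mod 19): write x = 18 + 51·t and require 18 + 51·t ≡ 18 (mod 19), i.e. 51·t ≡ 18 − 18 ≡ 0 (mod 19). Since 51^(−1) ≡ 3 (mod 19) (51 ≡ 13 (mod 19)), t ≡ 3·0 ≡ 0 (mod 19). So x ≡ 18 + 51·0 = 18 (mod 969).
  Combine with x ≡ 11 (mod 20): write x = 18 + 969·t and require 18 + 969·t ≡ 11 (mod 20), i.e. 969·t ≡ 11 − 18 ≡ 13 (mod 20). Since 969^(−1) ≡ 9 (mod 20) (969 ≡ 9 (mod 20)), t ≡ 9·13 ≡ 17 (mod 20). So x ≡ 18 + 969·17 = 16491 (mod 19380).
Unique solution in [0, 19380): x = 16491.

Final answer: x ≡ 16491 (mod 19380); the representative in [0, 19380) is 16491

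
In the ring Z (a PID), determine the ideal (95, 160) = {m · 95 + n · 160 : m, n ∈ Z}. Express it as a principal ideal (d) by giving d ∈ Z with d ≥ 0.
In the PID Z, (a, b) is generated by gcd(a, b). Compute gcd(160, 95) with the extended Euclidean algorithm, tracking rows (r, s, t) with s·160 + t·95 = r:
  row A: (160, 1, 0)   [1·160 + 0·95 = 160]
  row B: (95, 0, 1)   [0·160 + 1·95 = 95]
  160 = 1·95 + 65   → row C = row A − 1·row B = (65, 1, −1)   [check: 1·160 − 1·95 = 65]
  95 = 1·65 + 30   → row D = row B − 1·row C = (30, −1, 2)   [check: −1·160 + 2·95 = 30]
  65 = 2·30 + 5   → row E = row C − 2·row D = (5, 3, −5)   [check: 3·160 − 5·95 = 5]
  30 = 6·5 + 0   → remainder 0, stop. gcd = 5 (last nonzero row E).
So gcd(95, 160) = 5, with Bézout identity 3·160 − 5·95 = 5. Containment (⊇): the Bézout identity exhibits 5 as an element of (95, 160), giving (5) ⊆ (95, 160). Containment (⊆): since 5 | 95 and 5 | 160 (95 = 5·19, 160 = 5·32), every Z-linear combination of 95 and 160 is divisible by 5, so (95, 160) ⊆ (5). Therefore (95, 160) = (5), d = 5.

Final answer: (95, 160) = (5); d = 5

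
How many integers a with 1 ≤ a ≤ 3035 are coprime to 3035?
The number of a ∈ {1, ..., 3035} with gcd(a, 3035) = 1 is by definition Euler's totient φ(3035). φ is multiplicative, with φ(p^e) = p^e − p^(e−1). Factorise 3035 = 5 · 607. Then
  φ(3035) = (5 − 1) · (607 − 1) = 4 · 606 = 2424.
So there are 2424 such integers.

Final answer: 2424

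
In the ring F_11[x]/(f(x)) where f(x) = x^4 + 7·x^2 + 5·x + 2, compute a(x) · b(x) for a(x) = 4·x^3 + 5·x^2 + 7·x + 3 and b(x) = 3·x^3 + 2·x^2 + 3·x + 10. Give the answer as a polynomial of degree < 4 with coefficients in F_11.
Multiply as integer polynomials: a · b = 12·x^6 + 23·x^5 + 43·x^4 + 78·x^3 + 77·x^2 + 79·x + 30. Reducing coefficients mod 11: a · b ≡ x^6 + x^5 + 10·x^4 + x^3 + 2·x + 8. Now divide by f(x) = x^4 + 7·x^2 + 5·x + 2 in F_11[x], eliminating the leading term at each step:
  leading term x^6: subtract (x^2)·f(x) = x^6 + 7·x^4 + 5·x^3 + 2·x^2, leaving x^5 + 3·x^4 + 7·x^3 + 9·x^2 + 2·x + 8 (coefficients mod 11)
  leading term x^5: subtract (x)·f(x) = x^5 + 7·x^3 + 5·x^2 + 2·x, leaving 3·x^4 + 4·x^2 + 8 (coefficients mod 11)
  leading term 3·x^4: subtract (3)·f(x) = 3·x^4 + 10·x^2 + 4·x + 6, leaving 5·x^2 + 7·x + 2 (coefficients mod 11)
The degree is now < 4, so this is the remainder. Hence a · b ≡ 5·x^2 + 7·x + 2 in F_11[x]/(f).

Final answer: a · b ≡ 5·x^2 + 7·x + 2 (mod f(x))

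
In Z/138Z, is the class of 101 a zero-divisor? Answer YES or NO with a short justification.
gcd(101, 138) = 1, so 101 is a unit in Z/138Z (it has a multiplicative inverse). A unit cannot be a zero-divisor: if 101·b ≡ 0 then multiplying both sides by 101^(−1) gives b ≡ 0. So 101 is not a zero-divisor.

Final answer: NO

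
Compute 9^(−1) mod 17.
9^(−1) ≡ 2 (mod 17)

Apply the extended Euclidean algorithm to (17, 9), tracking rows (r, s, t) with s·17 + t·9 = r. Each division r_prev = q·r_cur + r_new produces the new row as (previous row) − q·(current row):
  row A: (17, 1, 0)   [1·17 + 0·9 = 17]
  row B: (9, 0, 1)   [0·17 + 1·9 = 9]
  17 = 1·9 + 8   → row C = row A − 1·row B = (8, 1, −1)   [check: 1·17 − 1·9 = 8]
  9 = 1·8 + 1   → row D = row B − 1·row C = (1, −1, 2)   [check: −1·17 + 2·9 = 1]
  8 = 8·1 + 0   → remainder 0, stop. gcd = 1 (last nonzero row D).
The gcd is 1, so 9 is invertible mod 17. The last nonzero row gives −1·17 + 2·9 = 1, so t = 2. So 9^(−1) ≡ 2 (mod 17). Verify: 9 · 2 = 18 ≡ 1 (mod 17). ✓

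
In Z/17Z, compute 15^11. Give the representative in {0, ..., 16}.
Use repeated squaring. Binary(11) = 1011. Walk through the bits of the exponent 11 left-to-right: at each bit after the leading one, square the running value, then multiply by 15 if the bit is 1 (always reducing mod 17):
  bit 1 = 1 (leading): start with 15.
  bit 2 = 0: square 15^2 = 225 ≡ 4 (mod 17).
  bit 3 = 1: square 4^2 = 16; bit is 1, so multiply 16·15 = 240 ≡ 2 (mod 17).
  bit 4 = 1: square 2^2 = 4; bit is 1, so multiply 4·15 = 60 ≡ 9 (mod 17).
Final value: 15^11 ≡ 9 (mod 17).

Final answer: 9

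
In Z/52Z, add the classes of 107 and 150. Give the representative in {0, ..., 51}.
49

Reduce the summands first: 107 ≡ 3, 150 ≡ 46 (mod 52), so 107 + 150 ≡ 3 + 46 (mod 52). 3 + 46 = 49; 49 = 0·52 + 49, so (107 + 150) mod 52 = 49.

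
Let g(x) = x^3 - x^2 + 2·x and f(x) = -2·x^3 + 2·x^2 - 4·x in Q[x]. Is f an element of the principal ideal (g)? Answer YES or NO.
YES

In Q[x] the ideal (g) consists of all multiples of g, so f ∈ (g) iff g | f, i.e. iff the remainder of f on division by g is 0. Divide f by g (g is monic, so eliminate the leading term of the running remainder at each step):
  leading term -2·x^3: subtract (-2)·g(x) = -2·x^3 + 2·x^2 - 4·x, leaving 0
The remainder is 0, so f(x) = g(x) · h(x) with h(x) = -2. Hence g | f, i.e. f ∈ (g).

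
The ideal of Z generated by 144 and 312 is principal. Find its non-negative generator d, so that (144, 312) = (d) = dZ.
In the PID Z, (a, b) is generated by gcd(a, b). Compute gcd(312, 144) with the extended Euclidean algorithm, tracking rows (r, s, t) with s·312 + t·144 = r:
  row A: (312, 1, 0)   [1·312 + 0·144 = 312]
  row B: (144, 0, 1)   [0·312 + 1·144 = 144]
  312 = 2·144 + 24   → row C = row A − 2·row B = (24, 1, −2)   [check: 1·312 − 2·144 = 24]
  144 = 6·24 + 0   → remainder 0, stop. gcd = 24 (last nonzero row C).
So gcd(144, 312) = 24, with Bézout identity 1·312 − 2·144 = 24. Containment (⊇): the Bézout identity exhibits 24 as an element of (144, 312), giving (24) ⊆ (144, 312). Containment (⊆): since 24 | 144 and 24 | 312 (144 = 24·6, 312 = 24·13), every Z-linear combination of 144 and 312 is divisible by 24, so (144, 312) ⊆ (24). Therefore (144, 312) = (24), d = 24.

Final answer: (144, 312) = (24); d = 24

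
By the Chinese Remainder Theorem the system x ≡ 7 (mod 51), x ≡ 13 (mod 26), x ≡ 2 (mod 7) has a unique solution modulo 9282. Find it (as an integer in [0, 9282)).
The moduli 51, 26, 7 are pairwise coprime, so by the CRT there is a unique solution mod 51·26·7 = 9282.
Solve by successive substitution. Start with x ≡ 7 (mod 51).
  Combine with x ≡ 13 (mod 26): write x = 7 + 51·t and require 7 + 51·t ≡ 13 (mod 26), i.e. 51·t ≡ 13 − 7 ≡ 6 (mod 26). Since 51^(−1) ≡ 25 (mod 26) (51 ≡ 25 (mod 26)), t ≡ 25·6 ≡ 20 (mod 26). So x ≡ 7 + 51·20 = 1027 (mod 1326).
  Combine with x ≡ 2 (mod 7): write x = 1027 + 1326·t and require 1027 + 1326·t ≡ 2 (mod 7), i.e. 1326·t ≡ 2 − 1027 ≡ 4 (mod 7). Since 1326^(−1) ≡ 5 (mod 7) (1326 ≡ 3 (mod 7)), t ≡ 5·4 ≡ 6 (mod 7). So x ≡ 1027 + 1326·6 = 8983 (mod 9282).
Unique solution in [0, 9282): x = 8983.

Final answer: x ≡ 8983 (mod 9282); the representative in [0, 9282) is 8983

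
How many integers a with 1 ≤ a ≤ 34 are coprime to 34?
16

The number of a ∈ {1, ..., 34} with gcd(a, 34) = 1 is by definition Euler's totient φ(34). φ is multiplicative, with φ(p^e) = p^e − p^(e−1). Factorise 34 = 2 · 17. Then
  φ(34) = (2 − 1) · (17 − 1) = 1 · 16 = 16.
So there are 16 such integers.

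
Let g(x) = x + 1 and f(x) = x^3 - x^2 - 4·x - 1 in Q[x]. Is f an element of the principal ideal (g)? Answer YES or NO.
In Q[x] the ideal (g) consists of all multiples of g, so f ∈ (g) iff g | f, i.e. iff the remainder of f on division by g is 0. Divide f by g (g is monic, so eliminate the leading term of the running remainder at each step):
  leading term x^3: subtract (x^2)·g(x) = x^3 + x^2, leaving -2·x^2 - 4·x - 1
  leading term -2·x^2: subtract (-2·x)·g(x) = -2·x^2 - 2·x, leaving -2·x - 1
  leading term -2·x: subtract (-2)·g(x) = -2·x - 2, leaving 1
The remainder r(x) = 1 ≠ 0 (and deg r < deg g), so g ∤ f, i.e. f ∉ (g).

Final answer: NO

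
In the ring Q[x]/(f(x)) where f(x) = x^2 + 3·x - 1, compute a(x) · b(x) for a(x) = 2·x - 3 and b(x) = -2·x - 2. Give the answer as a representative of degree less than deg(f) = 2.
a · b ≡ 14·x + 2 (mod f(x))

First multiply in Q[x] without reducing: a · b = -4·x^2 + 2·x + 6. Now divide by f(x) = x^2 + 3·x - 1, eliminating the leading term at each step:
  leading term -4·x^2: subtract (-4)·f(x) = -4·x^2 - 12·x + 4, leaving 14·x + 2
The degree is now < 2, so this is the remainder. Hence a · b ≡ 14·x + 2 in Q[x]/(f).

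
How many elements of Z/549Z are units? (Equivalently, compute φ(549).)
Z/549Z has φ(549) = 360 units

An element a ∈ Z/549Z is a unit iff gcd(a, 549) = 1, so the number of units is φ(549). φ is multiplicative, with φ(p^e) = p^e − p^(e−1). Factorise 549 = 3^2 · 61. Then
  φ(549) = (3^2 − 3^1) · (61 − 1) = 6 · 60 = 360.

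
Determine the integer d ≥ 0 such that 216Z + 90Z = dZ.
In the PID Z, (a, b) is generated by gcd(a, b). Compute gcd(216, 90) with the extended Euclidean algorithm, tracking rows (r, s, t) with s·216 + t·90 = r:
  row A: (216, 1, 0)   [1·216 + 0·90 = 216]
  row B: (90, 0, 1)   [0·216 + 1·90 = 90]
  216 = 2·90 + 36   → row C = row A − 2·row B = (36, 1, −2)   [check: 1·216 − 2·90 = 36]
  90 = 2·36 + 18   → row D = row B − 2·row C = (18, −2, 5)   [check: −2·216 + 5·90 = 18]
  36 = 2·18 + 0   → remainder 0, stop. gcd = 18 (last nonzero row D).
So gcd(216, 90) = 18, with Bézout identity −2·216 + 5·90 = 18. Containment (⊇): the Bézout identity exhibits 18 as an element of (216, 90), giving (18) ⊆ (216, 90). Containment (⊆): since 18 | 216 and 18 | 90 (216 = 18·12, 90 = 18·5), every Z-linear combination of 216 and 90 is divisible by 18, so (216, 90) ⊆ (18). Therefore (216, 90) = (18), d = 18.

Final answer: (216, 90) = (18); d = 18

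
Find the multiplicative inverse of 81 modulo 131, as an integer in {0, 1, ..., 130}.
Apply the extended Euclidean algorithm to (131, 81), tracking rows (r, s, t) with s·131 + t·81 = r. Each division r_prev = q·r_cur + r_new produces the new row as (previous row) − q·(current row):
  row A: (131, 1, 0)   [1·131 + 0·81 = 131]
  row B: (81, 0, 1)   [0·131 + 1·81 = 81]
  131 = 1·81 + 50   → row C = row A − 1·row B = (50, 1, −1)   [check: 1·131 − 1·81 = 50]
  81 = 1·50 + 31   → row D = row B − 1·row C = (31, −1, 2)   [check: −1·131 + 2·81 = 31]
  50 = 1·31 + 19   → row E = row C − 1·row D = (19, 2, −3)   [check: 2·131 − 3·81 = 19]
  31 = 1·19 + 12   → row F = row D − 1·row E = (12, −3, 5)   [check: −3·131 + 5·81 = 12]
  19 = 1·12 + 7   → row G = row E − 1·row F = (7, 5, −8)   [check: 5·131 − 8·81 = 7]
  12 = 1·7 + 5   → row H = row F − 1·row G = (5, −8, 13)   [check: −8·131 + 13·81 = 5]
  7 = 1·5 + 2   → row I = row G − 1·row H = (2, 13, −21)   [check: 13·131 − 21·81 = 2]
  5 = 2·2 + 1   → row J = row H − 2·row I = (1, −34, 55)   [check: −34·131 + 55·81 = 1]
  2 = 2·1 + 0   → remainder 0, stop. gcd = 1 (last nonzero row J).
The gcd is 1, so 81 is invertible mod 131. The last nonzero row gives −34·131 + 55·81 = 1, so t = 55. So 81^(−1) ≡ 55 (mod 131). Verify: 81 · 55 = 4455 ≡ 1 (mod 131). ✓

Final answer: 81^(−1) ≡ 55 (mod 131)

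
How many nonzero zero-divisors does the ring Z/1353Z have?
In Z/1353Z each nonzero element is either a unit (gcd with 1353 is 1) or a zero-divisor (gcd > 1). The number of units is φ(1353): factorise 1353 = 3 · 11 · 41, so φ(1353) = (3 − 1) · (11 − 1) · (41 − 1) = 2 · 10 · 40 = 800. The nonzero elements number 1353 − 1 = 1352. Hence the nonzero zero-divisors number 1352 − 800 = 552.

Final answer: Z/1353Z has 552 nonzero zero-divisors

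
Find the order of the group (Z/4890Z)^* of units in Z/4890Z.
|(Z/4890Z)^*| = 1296

(Z/4890Z)^* consists of the classes a with gcd(a, 4890) = 1, so its order is φ(4890). φ is multiplicative, with φ(p^e) = p^e − p^(e−1). Factorise 4890 = 2 · 3 · 5 · 163. Then
  φ(4890) = (2 − 1) · (3 − 1) · (5 − 1) · (163 − 1) = 1 · 2 · 4 · 162 = 1296.
Thus |(Z/4890Z)^*| = 1296.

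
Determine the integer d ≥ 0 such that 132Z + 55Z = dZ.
(132, 55) = (11); d = 11

In the PID Z, (a, b) is generated by gcd(a, b). Compute gcd(132, 55) with the extended Euclidean algorithm, tracking rows (r, s, t) with s·132 + t·55 = r:
  row A: (132, 1, 0)   [1·132 + 0·55 = 132]
  row B: (55, 0, 1)   [0·132 + 1·55 = 55]
  132 = 2·55 + 22   → row C = row A − 2·row B = (22, 1, −2)   [check: 1·132 − 2·55 = 22]
  55 = 2·22 + 11   → row D = row B − 2·row C = (11, −2, 5)   [check: −2·132 + 5·55 = 11]
  22 = 2·11 + 0   → remainder 0, stop. gcd = 11 (last nonzero row D).
So gcd(132, 55) = 11, with Bézout identity −2·132 + 5·55 = 11. Containment (⊇): the Bézout identity exhibits 11 as an element of (132, 55), giving (11) ⊆ (132, 55). Containment (⊆): since 11 | 132 and 11 | 55 (132 = 11·12, 55 = 11·5), every Z-linear combination of 132 and 55 is divisible by 11, so (132, 55) ⊆ (11). Therefore (132, 55) = (11), d = 11.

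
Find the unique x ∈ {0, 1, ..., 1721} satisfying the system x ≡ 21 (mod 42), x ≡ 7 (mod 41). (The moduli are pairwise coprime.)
The moduli 42, 41 are pairwise coprime, so by the CRT there is a unique solution mod 42·41 = 1722.
Solve by successive substitution. Start with x ≡ 21 (mod 42).
  Combine with x ≡ 7 (mod 41): write x = 21 + 42·t and require 21 + 42·t ≡ 7 (mod 41), i.e. 42·t ≡ 7 − 21 ≡ 27 (mod 41). Since 42^(−1) ≡ 1 (mod 41) (42 ≡ 1 (mod 41)), t ≡ 1·27 ≡ 27 (mod 41). So x ≡ 21 + 42·27 = 1155 (mod 1722).
Unique solution in [0, 1722): x = 1155.

Final answer: x ≡ 1155 (mod 1722); the representative in [0, 1722) is 1155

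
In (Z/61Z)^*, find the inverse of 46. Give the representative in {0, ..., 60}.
46^(−1) ≡ 4 (mod 61)

Apply the extended Euclidean algorithm to (61, 46), tracking rows (r, s, t) with s·61 + t·46 = r. Each division r_prev = q·r_cur + r_new produces the new row as (previous row) − q·(current row):
  row A: (61, 1, 0)   [1·61 + 0·46 = 61]
  row B: (46, 0, 1)   [0·61 + 1·46 = 46]
  61 = 1·46 + 15   → row C = row A − 1·row B = (15, 1, −1)   [check: 1·61 − 1·46 = 15]
  46 = 3·15 + 1   → row D = row B − 3·row C = (1, −3, 4)   [check: −3·61 + 4·46 = 1]
  15 = 15·1 + 0   → remainder 0, stop. gcd = 1 (last nonzero row D).
The gcd is 1, so 46 is invertible mod 61. The last nonzero row gives −3·61 + 4·46 = 1, so t = 4. So 46^(−1) ≡ 4 (mod 61). Verify: 46 · 4 = 184 ≡ 1 (mod 61). ✓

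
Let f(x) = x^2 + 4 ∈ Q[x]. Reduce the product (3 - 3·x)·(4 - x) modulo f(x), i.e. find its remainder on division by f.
First multiply in Q[x] without reducing: a · b = 3·x^2 - 15·x + 12. Now divide by f(x) = x^2 + 4, eliminating the leading term at each step:
  leading term 3·x^2: subtract (3)·f(x) = 3·x^2 + 12, leaving -15·x
The degree is now < 2, so this is the remainder. Hence a · b ≡ -15·x in Q[x]/(f).

Final answer: a · b ≡ -15·x (mod f(x))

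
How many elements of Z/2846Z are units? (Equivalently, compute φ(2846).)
Z/2846Z has φ(2846) = 1422 units

An element a ∈ Z/2846Z is a unit iff gcd(a, 2846) = 1, so the number of units is φ(2846). φ is multiplicative, with φ(p^e) = p^e − p^(e−1). Factorise 2846 = 2 · 1423. Then
  φ(2846) = (2 − 1) · (1423 − 1) = 1 · 1422 = 1422.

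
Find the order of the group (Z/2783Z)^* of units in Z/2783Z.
(Z/2783Z)^* consists of the classes a with gcd(a, 2783) = 1, so its order is φ(2783). φ is multiplicative, with φ(p^e) = p^e − p^(e−1). Factorise 2783 = 11^2 · 23. Then
  φ(2783) = (11^2 − 11^1) · (23 − 1) = 110 · 22 = 2420.
Thus |(Z/2783Z)^*| = 2420.

Final answer: |(Z/2783Z)^*| = 2420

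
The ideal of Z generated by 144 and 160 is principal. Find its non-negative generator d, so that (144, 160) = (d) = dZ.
(144, 160) = (16); d = 16

In the PID Z, (a, b) is generated by gcd(a, b). Compute gcd(160, 144) with the extended Euclidean algorithm, tracking rows (r, s, t) with s·160 + t·144 = r:
  row A: (160, 1, 0)   [1·160 + 0·144 = 160]
  row B: (144, 0, 1)   [0·160 + 1·144 = 144]
  160 = 1·144 + 16   → row C = row A − 1·row B = (16, 1, −1)   [check: 1·160 − 1·144 = 16]
  144 = 9·16 + 0   → remainder 0, stop. gcd = 16 (last nonzero row C).
So gcd(144, 160) = 16, with Bézout identity 1·160 − 1·144 = 16. Containment (⊇): the Bézout identity exhibits 16 as an element of (144, 160), giving (16) ⊆ (144, 160). Containment (⊆): since 16 | 144 and 16 | 160 (144 = 16·9, 160 = 16·10), every Z-linear combination of 144 and 160 is divisible by 16, so (144, 160) ⊆ (16). Therefore (144, 160) = (16), d = 16.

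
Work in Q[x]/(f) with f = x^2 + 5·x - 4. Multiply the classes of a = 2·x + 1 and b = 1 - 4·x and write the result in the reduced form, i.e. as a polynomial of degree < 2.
a · b ≡ 38·x - 31 (mod f(x))

First multiply in Q[x] without reducing: a · b = -8·x^2 - 2·x + 1. Now divide by f(x) = x^2 + 5·x - 4, eliminating the leading term at each step:
  leading term -8·x^2: subtract (-8)·f(x) = -8·x^2 - 40·x + 32, leaving 38·x - 31
The degree is now < 2, so this is the remainder. Hence a · b ≡ 38·x - 31 in Q[x]/(f).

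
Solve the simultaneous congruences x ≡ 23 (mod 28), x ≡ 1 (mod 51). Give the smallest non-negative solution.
x ≡ 919 (mod 1428); the representative in [0, 1428) is 919

The moduli 28, 51 are pairwise coprime, so by the CRT there is a unique solution mod 28·51 = 1428.
Solve by successive substitution. Start with x ≡ 23 (mod 28).
  Combine with x ≡ 1 (mod 51): write x = 23 + 28·t and require 23 + 28·t ≡ 1 (mod 51), i.e. 28·t ≡ 1 − 23 ≡ 29 (mod 51). Since 28^(−1) ≡ 31 (mod 51), t ≡ 31·29 ≡ 32 (mod 51). So x ≡ 23 + 28·32 = 919 (mod 1428).
Unique solution in [0, 1428): x = 919.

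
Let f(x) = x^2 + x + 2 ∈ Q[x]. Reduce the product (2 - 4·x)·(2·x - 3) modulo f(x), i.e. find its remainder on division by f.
a · b ≡ 24·x + 10 (mod f(x))

First multiply in Q[x] without reducing: a · b = -8·x^2 + 16·x - 6. Now divide by f(x) = x^2 + x + 2, eliminating the leading term at each step:
  leading term -8·x^2: subtract (-8)·f(x) = -8·x^2 - 8·x - 16, leaving 24·x + 10
The degree is now < 2, so this is the remainder. Hence a · b ≡ 24·x + 10 in Q[x]/(f).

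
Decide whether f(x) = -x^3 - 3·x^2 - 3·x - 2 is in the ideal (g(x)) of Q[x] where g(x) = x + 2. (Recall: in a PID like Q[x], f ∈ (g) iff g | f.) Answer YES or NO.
In Q[x] the ideal (g) consists of all multiples of g, so f ∈ (g) iff g | f, i.e. iff the remainder of f on division by g is 0. Divide f by g (g is monic, so eliminate the leading term of the running remainder at each step):
  leading term -x^3: subtract (-x^2)·g(x) = -x^3 - 2·x^2, leaving -x^2 - 3·x - 2
  leading term -x^2: subtract (-x)·g(x) = -x^2 - 2·x, leaving -x - 2
  leading term -x: subtract (-1)·g(x) = -x - 2, leaving 0
The remainder is 0, so f(x) = g(x) · h(x) with h(x) = -x^2 - x - 1. Hence g | f, i.e. f ∈ (g).

Final answer: YES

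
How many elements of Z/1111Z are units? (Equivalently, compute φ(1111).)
An element a ∈ Z/1111Z is a unit iff gcd(a, 1111) = 1, so the number of units is φ(1111). φ is multiplicative, with φ(p^e) = p^e − p^(e−1). Factorise 1111 = 11 · 101. Then
  φ(1111) = (11 − 1) · (101 − 1) = 10 · 100 = 1000.

Final answer: Z/1111Z has φ(1111) = 1000 units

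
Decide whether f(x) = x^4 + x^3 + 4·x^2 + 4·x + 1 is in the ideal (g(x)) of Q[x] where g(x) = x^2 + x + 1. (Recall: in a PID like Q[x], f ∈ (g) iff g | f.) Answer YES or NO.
NO

In Q[x] the ideal (g) consists of all multiples of g, so f ∈ (g) iff g | f, i.e. iff the remainder of f on division by g is 0. Divide f by g (g is monic, so eliminate the leading term of the running remainder at each step):
  leading term x^4: subtract (x^2)·g(x) = x^4 + x^3 + x^2, leaving 3·x^2 + 4·x + 1
  leading term 3·x^2: subtract (3)·g(x) = 3·x^2 + 3·x + 3, leaving x - 2
The remainder r(x) = x - 2 ≠ 0 (and deg r < deg g), so g ∤ f, i.e. f ∉ (g).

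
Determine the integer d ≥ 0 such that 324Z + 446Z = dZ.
In the PID Z, (a, b) is generated by gcd(a, b). Compute gcd(446, 324) with the extended Euclidean algorithm, tracking rows (r, s, t) with s·446 + t·324 = r:
  row A: (446, 1, 0)   [1·446 + 0·324 = 446]
  row B: (324, 0, 1)   [0·446 + 1·324 = 324]
  446 = 1·324 + 122   → row C = row A − 1·row B = (122, 1, −1)   [check: 1·446 − 1·324 = 122]
  324 = 2·122 + 80   → row D = row B − 2·row C = (80, −2, 3)   [check: −2·446 + 3·324 = 80]
  122 = 1·80 + 42   → row E = row C − 1·row D = (42, 3, −4)   [check: 3·446 − 4·324 = 42]
  80 = 1·42 + 38   → row F = row D − 1·row E = (38, −5, 7)   [check: −5·446 + 7·324 = 38]
  42 = 1·38 + 4   → row G = row E − 1·row F = (4, 8, −11)   [check: 8·446 − 11·324 = 4]
  38 = 9·4 + 2   → row H = row F − 9·row G = (2, −77, 106)   [check: −77·446 + 106·324 = 2]
  4 = 2·2 + 0   → remainder 0, stop. gcd = 2 (last nonzero row H).
So gcd(324, 446) = 2, with Bézout identity −77·446 + 106·324 = 2. Containment (⊇): the Bézout identity exhibits 2 as an element of (324, 446), giving (2) ⊆ (324, 446). Containment (⊆): since 2 | 324 and 2 | 446 (324 = 2·162, 446 = 2·223), every Z-linear combination of 324 and 446 is divisible by 2, so (324, 446) ⊆ (2). Therefore (324, 446) = (2), d = 2.

Final answer: (324, 446) = (2); d = 2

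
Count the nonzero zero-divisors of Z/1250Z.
Z/1250Z has 749 nonzero zero-divisors

In Z/1250Z each nonzero element is either a unit (gcd with 1250 is 1) or a zero-divisor (gcd > 1). The number of units is φ(1250): factorise 1250 = 2 · 5^4, so φ(1250) = (2 − 1) · (5^4 − 5^3) = 1 · 500 = 500. The nonzero elements number 1250 − 1 = 1249. Hence the nonzero zero-divisors number 1249 − 500 = 749.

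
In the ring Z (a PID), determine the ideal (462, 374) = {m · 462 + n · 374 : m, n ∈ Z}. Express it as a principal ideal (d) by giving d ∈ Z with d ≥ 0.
(462, 374) = (22); d = 22

In the PID Z, (a, b) is generated by gcd(a, b). Compute gcd(462, 374) with the extended Euclidean algorithm, tracking rows (r, s, t) with s·462 + t·374 = r:
  row A: (462, 1, 0)   [1·462 + 0·374 = 462]
  row B: (374, 0, 1)   [0·462 + 1·374 = 374]
  462 = 1·374 + 88   → row C = row A − 1·row B = (88, 1, −1)   [check: 1·462 − 1·374 = 88]
  374 = 4·88 + 22   → row D = row B − 4·row C = (22, −4, 5)   [check: −4·462 + 5·374 = 22]
  88 = 4·22 + 0   → remainder 0, stop. gcd = 22 (last nonzero row D).
So gcd(462, 374) = 22, with Bézout identity −4·462 + 5·374 = 22. Containment (⊇): the Bézout identity exhibits 22 as an element of (462, 374), giving (22) ⊆ (462, 374). Containment (⊆): since 22 | 462 and 22 | 374 (462 = 22·21, 374 = 22·17), every Z-linear combination of 462 and 374 is divisible by 22, so (462, 374) ⊆ (22). Therefore (462, 374) = (22), d = 22.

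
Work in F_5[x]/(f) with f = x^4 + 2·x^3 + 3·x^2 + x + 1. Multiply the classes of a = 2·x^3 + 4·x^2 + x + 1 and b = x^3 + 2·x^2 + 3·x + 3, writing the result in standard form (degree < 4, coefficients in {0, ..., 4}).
a · b ≡ 3·x^2 + x + 2 (mod f(x))

Multiply as integer polynomials: a · b = 2·x^6 + 8·x^5 + 15·x^4 + 21·x^3 + 17·x^2 + 6·x + 3. Reducing coefficients mod 5: a · b ≡ 2·x^6 + 3·x^5 + x^3 + 2·x^2 + x + 3. Now divide by f(x) = x^4 + 2·x^3 + 3·x^2 + x + 1 in F_5[x], eliminating the leading term at each step:
  leading term 2·x^6: subtract (2·x^2)·f(x) = 2·x^6 + 4·x^5 + x^4 + 2·x^3 + 2·x^2, leaving 4·x^5 + 4·x^4 + 4·x^3 + x + 3 (coefficients mod 5)
  leading term 4·x^5: subtract (4·x)·f(x) = 4·x^5 + 3·x^4 + 2·x^3 + 4·x^2 + 4·x, leaving x^4 + 2·x^3 + x^2 + 2·x + 3 (coefficients mod 5)
  leading term x^4: subtract (1)·f(x) = x^4 + 2·x^3 + 3·x^2 + x + 1, leaving 3·x^2 + x + 2 (coefficients mod 5)
The degree is now < 4, so this is the remainder. Hence a · b ≡ 3·x^2 + x + 2 in F_5[x]/(f).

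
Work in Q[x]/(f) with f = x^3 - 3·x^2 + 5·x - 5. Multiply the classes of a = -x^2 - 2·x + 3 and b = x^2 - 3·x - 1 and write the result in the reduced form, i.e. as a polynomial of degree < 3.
First multiply in Q[x] without reducing: a · b = -x^4 + x^3 + 10·x^2 - 7·x - 3. Now divide by f(x) = x^3 - 3·x^2 + 5·x - 5, eliminating the leading term at each step:
  leading term -x^4: subtract (-x)·f(x) = -x^4 + 3·x^3 - 5·x^2 + 5·x, leaving -2·x^3 + 15·x^2 - 12·x - 3
  leading term -2·x^3: subtract (-2)·f(x) = -2·x^3 + 6·x^2 - 10·x + 10, leaving 9·x^2 - 2·x - 13
The degree is now < 3, so this is the remainder. Hence a · b ≡ 9·x^2 - 2·x - 13 in Q[x]/(f).

Final answer: a · b ≡ 9·x^2 - 2·x - 13 (mod f(x))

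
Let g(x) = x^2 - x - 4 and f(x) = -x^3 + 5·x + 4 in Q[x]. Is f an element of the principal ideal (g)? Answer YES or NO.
In Q[x] the ideal (g) consists of all multiples of g, so f ∈ (g) iff g | f, i.e. iff the remainder of f on division by g is 0. Divide f by g (g is monic, so eliminate the leading term of the running remainder at each step):
  leading term -x^3: subtract (-x)·g(x) = -x^3 + x^2 + 4·x, leaving -x^2 + x + 4
  leading term -x^2: subtract (-1)·g(x) = -x^2 + x + 4, leaving 0
The remainder is 0, so f(x) = g(x) · h(x) with h(x) = -x - 1. Hence g | f, i.e. f ∈ (g).

Final answer: YES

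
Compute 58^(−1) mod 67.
58^(−1) ≡ 52 (mod 67)

Apply the extended Euclidean algorithm to (67, 58), tracking rows (r, s, t) with s·67 + t·58 = r. Each division r_prev = q·r_cur + r_new produces the new row as (previous row) − q·(current row):
  row A: (67, 1, 0)   [1·67 + 0·58 = 67]
  row B: (58, 0, 1)   [0·67 + 1·58 = 58]
  67 = 1·58 + 9   → row C = row A − 1·row B = (9, 1, −1)   [check: 1·67 − 1·58 = 9]
  58 = 6·9 + 4   → row D = row B − 6·row C = (4, −6, 7)   [check: −6·67 + 7·58 = 4]
  9 = 2·4 + 1   → row E = row C − 2·row D = (1, 13, −15)   [check: 13·67 − 15·58 = 1]
  4 = 4·1 + 0   → remainder 0, stop. gcd = 1 (last nonzero row E).
The gcd is 1, so 58 is invertible mod 67. The last nonzero row gives 13·67 − 15·58 = 1, so t = −15. So 58^(−1) ≡ −15 ≡ 52 (mod 67). Verify: 58 · 52 = 3016 ≡ 1 (mod 67). ✓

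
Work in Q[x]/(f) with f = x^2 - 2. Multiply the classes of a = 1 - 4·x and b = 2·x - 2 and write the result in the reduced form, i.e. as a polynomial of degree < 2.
First multiply in Q[x] without reducing: a · b = -8·x^2 + 10·x - 2. Now divide by f(x) = x^2 - 2, eliminating the leading term at each step:
  leading term -8·x^2: subtract (-8)·f(x) = 16 - 8·x^2, leaving 10·x - 18
The degree is now < 2, so this is the remainder. Hence a · b ≡ 10·x - 18 in Q[x]/(f).

Final answer: a · b ≡ 10·x - 18 (mod f(x))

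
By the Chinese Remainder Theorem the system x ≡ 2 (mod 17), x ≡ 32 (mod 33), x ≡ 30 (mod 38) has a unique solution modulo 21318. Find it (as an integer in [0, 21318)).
The moduli 17, 33, 38 are pairwise coprime, so by the CRT there is a unique solution mod 17·33·38 = 21318.
Solve by successive substitution. Start with x ≡ 2 (mod 17).
  Combine with x ≡ 32 (mod 33): write x = 2 + 17·t and require 2 + 17·t ≡ 32 (mod 33), i.e. 17·t ≡ 32 − 2 ≡ 30 (mod 33). Since 17^(−1) ≡ 2 (mod 33), t ≡ 2·30 ≡ 27 (mod 33). So x ≡ 2 + 17·27 = 461 (mod 561).
  Combine with x ≡ 30 (mod 38): write x = 461 + 561·t and require 461 + 561·t ≡ 30 (mod 38), i.e. 561·t ≡ 30 − 461 ≡ 25 (mod 38). Since 561^(−1) ≡ 21 (mod 38) (561 ≡ 29 (mod 38)), t ≡ 21·25 ≡ 31 (mod 38). So x ≡ 461 + 561·31 = 17852 (mod 21318).
Unique solution in [0, 21318): x = 17852.

Final answer: x ≡ 17852 (mod 21318); the representative in [0, 21318) is 17852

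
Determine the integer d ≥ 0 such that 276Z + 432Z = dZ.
In the PID Z, (a, b) is generated by gcd(a, b). Compute gcd(432, 276) with the extended Euclidean algorithm, tracking rows (r, s, t) with s·432 + t·276 = r:
  row A: (432, 1, 0)   [1·432 + 0·276 = 432]
  row B: (276, 0, 1)   [0·432 + 1·276 = 276]
  432 = 1·276 + 156   → row C = row A − 1·row B = (156, 1, −1)   [check: 1·432 − 1·276 = 156]
  276 = 1·156 + 120   → row D = row B − 1·row C = (120, −1, 2)   [check: −1·432 + 2·276 = 120]
  156 = 1·120 + 36   → row E = row C − 1·row D = (36, 2, −3)   [check: 2·432 − 3·276 = 36]
  120 = 3·36 + 12   → row F = row D − 3·row E = (12, −7, 11)   [check: −7·432 + 11·276 = 12]
  36 = 3·12 + 0   → remainder 0, stop. gcd = 12 (last nonzero row F).
So gcd(276, 432) = 12, with Bézout identity −7·432 + 11·276 = 12. Containment (⊇): the Bézout identity exhibits 12 as an element of (276, 432), giving (12) ⊆ (276, 432). Containment (⊆): since 12 | 276 and 12 | 432 (276 = 12·23, 432 = 12·36), every Z-linear combination of 276 and 432 is divisible by 12, so (276, 432) ⊆ (12). Therefore (276, 432) = (12), d = 12.

Final answer: (276, 432) = (12); d = 12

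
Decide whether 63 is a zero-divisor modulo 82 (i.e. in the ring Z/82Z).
gcd(63, 82) = 1, so 63 is a unit in Z/82Z (it has a multiplicative inverse). A unit cannot be a zero-divisor: if 63·b ≡ 0 then multiplying both sides by 63^(−1) gives b ≡ 0. So 63 is not a zero-divisor.

Final answer: NO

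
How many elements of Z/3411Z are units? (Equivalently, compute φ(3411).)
Z/3411Z has φ(3411) = 2268 units

An element a ∈ Z/3411Z is a unit iff gcd(a, 3411) = 1, so the number of units is φ(3411). φ is multiplicative, with φ(p^e) = p^e − p^(e−1). Factorise 3411 = 3^2 · 379. Then
  φ(3411) = (3^2 − 3^1) · (379 − 1) = 6 · 378 = 2268.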